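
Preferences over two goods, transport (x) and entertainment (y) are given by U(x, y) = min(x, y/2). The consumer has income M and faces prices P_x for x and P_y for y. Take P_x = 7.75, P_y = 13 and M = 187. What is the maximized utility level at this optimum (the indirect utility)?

V = 5.5407

Leontief preferences: the optimum is at the kink where x/1 = y/2, i.e. y = 2·x.
Budget: P_x·x + P_y·2·x = M, so (P_x + 2·P_y)·x = M.
Demand: x*(P_x,P_y,M) = M/(P_x + 2·P_y), y* = 2·M/(P_x + 2·P_y).
Here 7.75 + 2·13 = 33.75, giving x* = 5.5407 and y* = 11.0815.
Utility at the optimum: U(5.5407, 11.0815) = 5.5407.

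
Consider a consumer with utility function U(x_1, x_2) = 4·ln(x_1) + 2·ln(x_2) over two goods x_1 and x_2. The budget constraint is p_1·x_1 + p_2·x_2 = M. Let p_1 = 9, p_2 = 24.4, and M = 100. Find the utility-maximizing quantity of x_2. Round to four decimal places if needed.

x_2* = 1.3661

The MRS is 2·x_2/x_1. Set MRS = p_1/p_2.
So 4·p_2·x_2 = 2·p_1·x_1; combined with the budget, a share 2/3 of income goes to x_1.
Demand: x_1*(p_1,p_2,M) = 2/3·M/p_1 and x_2* = 1/3·M/p_2.
At p_1=9, p_2=24.4, M=100: x_2* = 1/3·100/24.4 = 1.3661.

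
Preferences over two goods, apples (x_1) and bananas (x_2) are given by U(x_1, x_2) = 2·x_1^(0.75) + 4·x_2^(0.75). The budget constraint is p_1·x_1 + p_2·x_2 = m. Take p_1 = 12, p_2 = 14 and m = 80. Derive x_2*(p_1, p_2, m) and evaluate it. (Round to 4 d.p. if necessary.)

With the ratio pinned down, the budget gives x_1* = m/(p_1 + p_2·(x_2/x_1)) and x_2* = (x_2/x_1)·x_1*.
Numerically x_2/x_1 = 8.636401, so x_1* = 80/(12 + 14·8.636401) = 0.6019 and x_2* = 8.636401·0.6019 = 5.1984.

x_2* = 5.1984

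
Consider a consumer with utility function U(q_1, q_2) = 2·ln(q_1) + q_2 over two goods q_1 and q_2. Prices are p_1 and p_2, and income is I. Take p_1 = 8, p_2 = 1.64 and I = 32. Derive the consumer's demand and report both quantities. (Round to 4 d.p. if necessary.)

MU_q_1 = 2/q_1, MU_q_2 = 1. Tangency: 2/q_1 = p_1/p_2.
So q_1*(p_1,p_2) = 2·p_2/p_1, independent of income; and q_2* = (I − 2·p_2)/p_2.
At the given prices: q_1* = 2·1.64/8 = 0.41, and q_2* = 17.5122.

q_1* = 0.41, q_2* = 17.5122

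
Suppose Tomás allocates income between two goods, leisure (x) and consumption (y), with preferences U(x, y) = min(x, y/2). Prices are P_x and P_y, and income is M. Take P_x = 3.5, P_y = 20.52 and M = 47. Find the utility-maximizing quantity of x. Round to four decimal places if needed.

Leontief preferences: the optimum is at the kink where x/1 = y/2, i.e. y = 2·x.
Budget: P_x·x + P_y·2·x = M, so (P_x + 2·P_y)·x = M.
Demand: x*(P_x,P_y,M) = M/(P_x + 2·P_y), y* = 2·M/(P_x + 2·P_y).
Here 3.5 + 2·20.52 = 44.54, giving x* = 1.0552.

x* = 1.0552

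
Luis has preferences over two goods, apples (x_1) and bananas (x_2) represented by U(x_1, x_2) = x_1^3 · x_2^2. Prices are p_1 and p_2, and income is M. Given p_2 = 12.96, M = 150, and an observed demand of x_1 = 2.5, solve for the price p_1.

Tangency: MRS = (3/2)·x_2/x_1 = p_1/p_2.
So 3·p_2·x_2 = 2·p_1·x_1; combined with the budget, a share 0.6 of income goes to x_1.
Demand: x_1*(p_1,p_2,M) = 0.6·M/p_1 and x_2* = 0.4·M/p_2.
Set x_1* = 2.5 in the demand function and solve for p_1: p_1 = 36.

p_1 = 36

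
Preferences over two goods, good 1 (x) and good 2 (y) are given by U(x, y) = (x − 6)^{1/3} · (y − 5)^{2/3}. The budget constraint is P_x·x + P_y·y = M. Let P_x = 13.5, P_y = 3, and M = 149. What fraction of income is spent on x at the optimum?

share on x = 0.6622

This is Cobb-Douglas in (x−6, y−5): tangency gives 1/3·P_y·(y−5) = 2/3·P_x·(x−6).
Substituting into the budget: x* = 6 + 1/3·(M − 6·P_x − 5·P_y)/P_x, and y* = 5 + 2/3·(…)/P_y.
Discretionary income = 149 − 6·13.5 − 5·3 = 53; x* = 6 + 1/3·53/13.5 = 7.3086; y* = 5 + 2/3·53/3 = 16.7778.
Expenditure on x: 13.5·7.3086 = 98.6667; share = 0.6622.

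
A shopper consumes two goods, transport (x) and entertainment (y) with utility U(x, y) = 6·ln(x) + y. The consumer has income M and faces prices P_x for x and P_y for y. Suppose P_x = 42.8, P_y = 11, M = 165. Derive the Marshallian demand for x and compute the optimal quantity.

Set MRS = P_x/P_y: (6/x)/1 = P_x/P_y.
So x*(P_x,P_y) = 6·P_y/P_x, independent of income; and y* = (M − 6·P_y)/P_y.
At the given prices: x* = 6·11/42.8 = 1.5421.

x* = 1.5421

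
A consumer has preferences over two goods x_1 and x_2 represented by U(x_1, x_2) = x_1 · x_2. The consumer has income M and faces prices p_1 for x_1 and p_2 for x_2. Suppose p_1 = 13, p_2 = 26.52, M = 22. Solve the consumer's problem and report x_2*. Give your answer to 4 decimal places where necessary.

MU_x_1/MU_x_2 = (x_2)/(x_1); tangency sets this equal to p_1/p_2.
So p_2·x_2 = p_1·x_1; combined with the budget, a share 0.5 of income goes to x_1.
Demand: x_1*(p_1,p_2,M) = 0.5·M/p_1 and x_2* = 0.5·M/p_2.
At p_1=13, p_2=26.52, M=22: x_2* = 0.5·22/26.52 = 0.4148.

x_2* = 0.4148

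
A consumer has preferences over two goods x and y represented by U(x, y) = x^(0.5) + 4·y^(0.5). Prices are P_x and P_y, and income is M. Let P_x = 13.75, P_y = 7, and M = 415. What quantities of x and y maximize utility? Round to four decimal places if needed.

x* = 0.9307, y* = 57.4575

MU_x ∝ x^(-0.5), MU_y ∝ 4·y^(-0.5), so MRS = (1/4)·(y/x)^(0.5) = P_x/P_y.
Solve for the ratio: y/x = [4·P_x/P_y]^(2).
Substitute y = (y/x)·x into the budget: x* = M/(P_x + P_y·(y/x)).
Numerically y/x = 61.734694, so x* = 415/(13.75 + 7·61.734694) = 0.9307 and y* = 61.734694·0.9307 = 57.4575.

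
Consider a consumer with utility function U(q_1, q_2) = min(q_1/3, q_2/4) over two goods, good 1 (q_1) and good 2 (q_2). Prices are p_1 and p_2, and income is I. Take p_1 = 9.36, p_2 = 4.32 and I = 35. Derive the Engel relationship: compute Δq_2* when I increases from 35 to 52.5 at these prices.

Δq_2* = 1.5432

With perfect complements, no substitution: consume in ratio q_1:q_2 = 3:4.
Budget: p_1·q_1 + p_2·(4/3)·q_1 = I, so (3·p_1 + 4·p_2)·q_1 = 3·I.
Demand: q_1*(p_1,p_2,I) = 3·I/(3·p_1 + 4·p_2), q_2* = 4·I/(3·p_1 + 4·p_2).
Here 3·9.36 + 4·4.32 = 45.36, giving q_2* = 3.0864.
At I' = 52.5: q_2* = 4.6296. Change: 4.6296 − 3.0864 = 1.5432.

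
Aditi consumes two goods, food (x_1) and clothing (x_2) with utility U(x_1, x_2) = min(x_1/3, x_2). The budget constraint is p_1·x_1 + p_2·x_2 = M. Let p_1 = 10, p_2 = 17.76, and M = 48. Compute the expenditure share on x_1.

With perfect complements, no substitution: consume in ratio x_1:x_2 = 3:1.
Budget: p_1·x_1 + p_2·(1/3)·x_1 = M, so (3·p_1 + p_2)·x_1 = 3·M.
Demand: x_1*(p_1,p_2,M) = 3·M/(3·p_1 + p_2), x_2* = M/(3·p_1 + p_2).
Here 3·10 + 17.76 = 47.76, giving x_1* = 3.0151 and x_2* = 1.005.
Expenditure on x_1: 10·3.0151 = 30.1508; share = 0.6281.

share on x_1 = 0.6281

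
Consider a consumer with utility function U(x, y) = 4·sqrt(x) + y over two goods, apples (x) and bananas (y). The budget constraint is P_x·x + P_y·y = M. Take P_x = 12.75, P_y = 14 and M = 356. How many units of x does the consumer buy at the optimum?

MU_x = 2/√x, MU_y = 1. Tangency: 2/√x = P_x/P_y.
Solve: √x = 2·P_y/P_x, so x*(P_x,P_y) = (2·P_y/P_x)², and y* = (M − P_x·x*)/P_y.
Plugging in: x* = (2·14/12.75)² = 4.8228.

x* = 4.8228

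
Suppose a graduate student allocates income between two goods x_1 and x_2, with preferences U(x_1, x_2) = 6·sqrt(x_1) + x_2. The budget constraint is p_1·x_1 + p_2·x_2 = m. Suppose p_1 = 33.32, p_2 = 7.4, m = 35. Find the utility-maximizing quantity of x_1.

x_1* = 0.4439

Utility is quasi-linear in x_2; the FOC for x_1 is 3/√x_1 = p_1/p_2.
Solve: √x_1 = 3·p_2/p_1, so x_1*(p_1,p_2) = (3·p_2/p_1)², and x_2* = (m − p_1·x_1*)/p_2.
Plugging in: x_1* = (3·7.4/33.32)² = 0.4439.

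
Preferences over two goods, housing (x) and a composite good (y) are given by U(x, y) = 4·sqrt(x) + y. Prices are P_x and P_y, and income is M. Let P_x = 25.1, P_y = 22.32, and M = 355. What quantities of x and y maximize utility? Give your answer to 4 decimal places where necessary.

x* = 3.163, y* = 12.348

Set MRS = P_x/P_y: 2·x^(−1/2) = P_x/P_y.
Solve: √x = 2·P_y/P_x, so x*(P_x,P_y) = (2·P_y/P_x)², and y* = (M − P_x·x*)/P_y.
Plugging in: x* = (2·22.32/25.1)² = 3.163, y* = 12.348.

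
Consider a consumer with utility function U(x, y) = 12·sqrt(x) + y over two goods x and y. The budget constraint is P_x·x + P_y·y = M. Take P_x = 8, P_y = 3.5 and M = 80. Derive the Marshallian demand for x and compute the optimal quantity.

x* = 6.8906

MU_x = 6/√x, MU_y = 1. Tangency: 6/√x = P_x/P_y.
Solve: √x = 6·P_y/P_x, so x*(P_x,P_y) = (6·P_y/P_x)², and y* = (M − P_x·x*)/P_y.
Plugging in: x* = (6·3.5/8)² = 6.8906.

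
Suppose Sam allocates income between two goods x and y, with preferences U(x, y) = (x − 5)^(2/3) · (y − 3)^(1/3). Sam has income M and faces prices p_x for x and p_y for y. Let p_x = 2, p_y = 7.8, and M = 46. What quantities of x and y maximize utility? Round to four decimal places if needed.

This is Cobb-Douglas in (x−5, y−3): tangency gives 2/3·p_y·(y−3) = 1/3·p_x·(x−5).
Substituting into the budget: x* = 5 + 2/3·(M − 5·p_x − 3·p_y)/p_x, and y* = 3 + 1/3·(…)/p_y.
Discretionary income = 46 − 5·2 − 3·7.8 = 12.6; x* = 5 + 2/3·12.6/2 = 9.2; y* = 3 + 1/3·12.6/7.8 = 3.5385.

x* = 9.2, y* = 3.5385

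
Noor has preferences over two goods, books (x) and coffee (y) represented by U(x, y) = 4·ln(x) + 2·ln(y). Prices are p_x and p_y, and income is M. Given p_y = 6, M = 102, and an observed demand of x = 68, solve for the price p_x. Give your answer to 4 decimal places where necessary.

p_x = 1

The MRS is 2·y/x. Set MRS = p_x/p_y.
Rearranging, p_y·y = (1/2)·p_x·x. Substituting into the budget gives p_x·x·(1 + (1/2)) = M.
Demand: x*(p_x,p_y,M) = 2/3·M/p_x and y* = 1/3·M/p_y.
Set x* = 68 in the demand function and solve for p_x: p_x = 1.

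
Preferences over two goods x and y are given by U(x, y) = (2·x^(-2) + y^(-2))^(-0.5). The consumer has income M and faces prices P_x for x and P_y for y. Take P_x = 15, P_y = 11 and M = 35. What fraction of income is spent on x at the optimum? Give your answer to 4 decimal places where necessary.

share on x = 0.6077

Substitute y = (y/x)·x into the budget: x* = M/(P_x + P_y·(y/x)).
Numerically y/x = 0.880149, so x* = 35/(15 + 11·0.880149) = 1.4181 and y* = 0.880149·1.4181 = 1.2481.
Expenditure on x: 15·1.4181 = 21.2709; share = 0.6077.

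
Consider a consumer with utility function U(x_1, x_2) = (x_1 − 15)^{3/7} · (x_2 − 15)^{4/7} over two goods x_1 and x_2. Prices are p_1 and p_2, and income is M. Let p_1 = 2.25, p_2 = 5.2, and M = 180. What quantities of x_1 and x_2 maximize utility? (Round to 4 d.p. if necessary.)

x_1* = 28, x_2* = 22.5

Let x_1' = x_1−15, x_2' = x_2−15. MRS = (3/4)·x_2'/x_1' = p_1/p_2.
Substituting into the budget: x_1* = 15 + 3/7·(M − 15·p_1 − 15·p_2)/p_1, and x_2* = 15 + 4/7·(…)/p_2.
Discretionary income = 180 − 15·2.25 − 15·5.2 = 68.25; x_1* = 15 + 3/7·68.25/2.25 = 28; x_2* = 15 + 4/7·68.25/5.2 = 22.5.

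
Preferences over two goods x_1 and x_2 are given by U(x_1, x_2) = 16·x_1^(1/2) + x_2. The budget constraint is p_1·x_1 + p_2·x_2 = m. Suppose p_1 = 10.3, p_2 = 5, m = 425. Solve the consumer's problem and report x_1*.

Set MRS = p_1/p_2: 8·x_1^(−1/2) = p_1/p_2.
Solve: √x_1 = 8·p_2/p_1, so x_1*(p_1,p_2) = (8·p_2/p_1)², and x_2* = (m − p_1·x_1*)/p_2.
Plugging in: x_1* = (8·5/10.3)² = 15.0815.

x_1* = 15.0815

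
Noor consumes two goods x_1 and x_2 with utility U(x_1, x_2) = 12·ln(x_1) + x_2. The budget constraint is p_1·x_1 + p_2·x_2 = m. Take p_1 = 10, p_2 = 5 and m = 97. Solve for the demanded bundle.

x_1* = 6, x_2* = 7.4

MU_x_1 = 12/x_1, MU_x_2 = 1. Tangency: 12/x_1 = p_1/p_2.
So x_1*(p_1,p_2) = 12·p_2/p_1, independent of income; and x_2* = (m − 12·p_2)/p_2.
At the given prices: x_1* = 12·5/10 = 6, and x_2* = 7.4.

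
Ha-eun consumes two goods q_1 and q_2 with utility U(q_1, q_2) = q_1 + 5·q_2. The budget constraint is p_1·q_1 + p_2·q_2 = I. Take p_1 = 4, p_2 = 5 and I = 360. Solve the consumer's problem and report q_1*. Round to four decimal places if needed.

Perfect substitutes: compare marginal utility per dollar. 1/p_1 vs 5/p_2 → 0.25 vs 1.
q_2 gives more utility per dollar, so spend all income on q_2: q_2* = I/p_2, q_1* = 0.
Numerically: q_1* = 0, q_2* = 72.

q_1* = 0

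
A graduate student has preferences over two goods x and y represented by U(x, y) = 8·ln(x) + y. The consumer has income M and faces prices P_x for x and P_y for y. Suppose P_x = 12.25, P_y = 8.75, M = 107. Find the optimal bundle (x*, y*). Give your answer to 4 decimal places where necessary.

At the given prices: x* = 8·8.75/12.25 = 5.7143, and y* = 4.2286.

x* = 5.7143, y* = 4.2286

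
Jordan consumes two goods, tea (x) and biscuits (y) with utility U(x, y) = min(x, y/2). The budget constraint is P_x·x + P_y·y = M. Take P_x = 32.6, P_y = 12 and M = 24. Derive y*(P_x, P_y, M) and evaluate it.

y* = 0.8481

With perfect complements, no substitution: consume in ratio x:y = 1:2.
Budget: P_x·x + P_y·2·x = M, so (P_x + 2·P_y)·x = M.
Demand: x*(P_x,P_y,M) = M/(P_x + 2·P_y), y* = 2·M/(P_x + 2·P_y).
Here 32.6 + 2·12 = 56.6, giving y* = 0.8481.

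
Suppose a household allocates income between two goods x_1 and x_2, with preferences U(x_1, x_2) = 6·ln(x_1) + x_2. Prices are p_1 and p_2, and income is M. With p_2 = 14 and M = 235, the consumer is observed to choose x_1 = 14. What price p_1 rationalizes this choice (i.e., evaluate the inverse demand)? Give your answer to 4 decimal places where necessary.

MU_x_1 = 6/x_1, MU_x_2 = 1. Tangency: 6/x_1 = p_1/p_2.
So x_1*(p_1,p_2) = 6·p_2/p_1, independent of income; and x_2* = (M − 6·p_2)/p_2.
Set x_1* = 14 in the demand function and solve for p_1: p_1 = 6.

p_1 = 6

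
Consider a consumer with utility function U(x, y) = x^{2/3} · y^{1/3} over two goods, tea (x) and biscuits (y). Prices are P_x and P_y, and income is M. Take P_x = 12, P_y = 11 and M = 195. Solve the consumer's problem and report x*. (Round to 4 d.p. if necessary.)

x* = 10.8333

Demand: x*(P_x,P_y,M) = 2/3·M/P_x and y* = 1/3·M/P_y.
At P_x=12, P_y=11, M=195: x* = 2/3·195/12 = 10.8333.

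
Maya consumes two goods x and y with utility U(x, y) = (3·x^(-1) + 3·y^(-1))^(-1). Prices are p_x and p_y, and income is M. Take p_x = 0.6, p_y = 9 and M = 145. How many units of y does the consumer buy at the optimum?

MRS = MU_x/MU_y = (y/x)^(2). Set equal to p_x/p_y.
Solve for the ratio: y/x = [p_x/p_y]^(0.5).
Substitute y = (y/x)·x into the budget: x* = M/(p_x + p_y·(y/x)).
Numerically y/x = 0.258199, so x* = 145/(0.6 + 9·0.258199) = 49.5932 and y* = 0.258199·49.5932 = 12.8049.

y* = 12.8049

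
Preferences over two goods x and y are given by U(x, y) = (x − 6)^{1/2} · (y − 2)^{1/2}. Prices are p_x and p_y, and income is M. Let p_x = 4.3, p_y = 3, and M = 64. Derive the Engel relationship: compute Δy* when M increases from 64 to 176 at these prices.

After buying the subsistence bundle (6, 2), a share 0.5 of the remaining income goes to x: x* = 6 + 0.5·(M − 6p_x − 2p_y)/p_x.
Discretionary income = 64 − 6·4.3 − 2·3 = 32.2; y* = 2 + 0.5·32.2/3 = 7.3667.
At M' = 176: y* = 26.0333. Change: 26.0333 − 7.3667 = 18.6667.

Δy* = 18.6667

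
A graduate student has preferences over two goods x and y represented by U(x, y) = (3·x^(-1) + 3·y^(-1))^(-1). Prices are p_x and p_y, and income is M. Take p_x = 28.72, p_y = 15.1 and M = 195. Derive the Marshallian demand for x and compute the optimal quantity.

x* = 3.9358

From the CES first-order condition, (y/x)^(2) = p_x/p_y.
Solve for the ratio: y/x = [p_x/p_y]^(0.5).
Substitute y = (y/x)·x into the budget: x* = M/(p_x + p_y·(y/x)).
Numerically y/x = 1.379125, so x* = 195/(28.72 + 15.1·1.379125) = 3.9358.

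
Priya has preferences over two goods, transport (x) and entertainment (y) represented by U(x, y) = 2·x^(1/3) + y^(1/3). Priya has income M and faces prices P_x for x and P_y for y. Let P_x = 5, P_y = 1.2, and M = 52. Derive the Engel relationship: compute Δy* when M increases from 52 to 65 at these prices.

Δy* = 4.5411

From the CES first-order condition, 2·(y/x)^(2/3) = P_x/P_y.
Solve for the ratio: y/x = [(1/2)·P_x/P_y]^(1.5).
With the ratio pinned down, the budget gives x* = M/(P_x + P_y·(y/x)) and y* = (y/x)·x*.
Numerically y/x = 3.007033, so x* = 52/(5 + 1.2·3.007033) = 6.0406 and y* = 3.007033·6.0406 = 18.1642.
At M' = 65: y* = 22.7053. Change: 22.7053 − 18.1642 = 4.5411.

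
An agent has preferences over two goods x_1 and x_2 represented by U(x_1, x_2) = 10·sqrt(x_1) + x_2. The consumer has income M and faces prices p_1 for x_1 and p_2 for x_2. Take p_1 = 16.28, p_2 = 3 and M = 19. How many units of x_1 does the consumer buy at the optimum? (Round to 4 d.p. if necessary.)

x_1* = 0.8489

MU_x_1 = 5/√x_1, MU_x_2 = 1. Tangency: 5/√x_1 = p_1/p_2.
Thus x_1* = (5·p_2/p_1)² — independent of M — with the rest of income spent on x_2.
Plugging in: x_1* = (5·3/16.28)² = 0.8489.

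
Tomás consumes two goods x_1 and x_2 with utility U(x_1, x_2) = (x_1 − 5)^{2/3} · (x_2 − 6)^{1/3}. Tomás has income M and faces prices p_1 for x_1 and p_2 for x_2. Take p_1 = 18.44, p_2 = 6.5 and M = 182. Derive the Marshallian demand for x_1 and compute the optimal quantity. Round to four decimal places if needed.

x_1* = 6.8366

Substituting into the budget: x_1* = 5 + 2/3·(M − 5·p_1 − 6·p_2)/p_1, and x_2* = 6 + 1/3·(…)/p_2.
Discretionary income = 182 − 5·18.44 − 6·6.5 = 50.8; x_1* = 5 + 2/3·50.8/18.44 = 6.8366.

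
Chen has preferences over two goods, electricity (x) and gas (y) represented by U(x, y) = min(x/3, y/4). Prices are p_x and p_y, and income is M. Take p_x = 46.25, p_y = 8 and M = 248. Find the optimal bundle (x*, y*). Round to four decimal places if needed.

Leontief preferences: the optimum is at the kink where x/3 = y/4, i.e. y = (4/3)·x.
Budget: p_x·x + p_y·(4/3)·x = M, so (3·p_x + 4·p_y)·x = 3·M.
Demand: x*(p_x,p_y,M) = 3·M/(3·p_x + 4·p_y), y* = 4·M/(3·p_x + 4·p_y).
Here 3·46.25 + 4·8 = 170.75, giving x* = 4.3572 and y* = 5.8097.

x* = 4.3572, y* = 5.8097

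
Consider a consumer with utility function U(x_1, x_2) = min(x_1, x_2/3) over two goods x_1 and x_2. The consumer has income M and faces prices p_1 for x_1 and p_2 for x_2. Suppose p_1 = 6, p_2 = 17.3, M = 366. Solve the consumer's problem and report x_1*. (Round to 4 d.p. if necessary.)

Leontief preferences: the optimum is at the kink where x_1/1 = x_2/3, i.e. x_2 = 3·x_1.
Budget: p_1·x_1 + p_2·3·x_1 = M, so (p_1 + 3·p_2)·x_1 = M.
Demand: x_1*(p_1,p_2,M) = M/(p_1 + 3·p_2), x_2* = 3·M/(p_1 + 3·p_2).
Here 6 + 3·17.3 = 57.9, giving x_1* = 6.3212.

x_1* = 6.3212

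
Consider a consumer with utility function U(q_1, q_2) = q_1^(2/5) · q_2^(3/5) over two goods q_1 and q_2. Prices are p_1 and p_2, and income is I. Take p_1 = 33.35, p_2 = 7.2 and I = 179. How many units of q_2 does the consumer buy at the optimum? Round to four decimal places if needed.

Demand: q_1*(p_1,p_2,I) = 0.4·I/p_1 and q_2* = 0.6·I/p_2.
At p_1=33.35, p_2=7.2, I=179: q_2* = 0.6·179/7.2 = 14.9167.

q_2* = 14.9167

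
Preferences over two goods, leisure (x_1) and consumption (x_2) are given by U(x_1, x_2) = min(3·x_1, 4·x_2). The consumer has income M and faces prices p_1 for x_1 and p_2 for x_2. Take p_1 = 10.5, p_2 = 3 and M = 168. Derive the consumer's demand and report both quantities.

x_1* = 13.1765, x_2* = 9.8824

With perfect complements, no substitution: consume in ratio x_1:x_2 = 4:3.
Budget: p_1·x_1 + p_2·(3/4)·x_1 = M, so (4·p_1 + 3·p_2)·x_1 = 4·M.
Demand: x_1*(p_1,p_2,M) = 4·M/(4·p_1 + 3·p_2), x_2* = 3·M/(4·p_1 + 3·p_2).
Here 4·10.5 + 3·3 = 51, giving x_1* = 13.1765 and x_2* = 9.8824.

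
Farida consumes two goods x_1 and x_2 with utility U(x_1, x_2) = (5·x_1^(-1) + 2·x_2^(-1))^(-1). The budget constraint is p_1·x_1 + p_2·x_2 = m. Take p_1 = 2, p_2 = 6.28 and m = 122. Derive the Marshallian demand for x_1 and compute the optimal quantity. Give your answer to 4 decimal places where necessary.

MU_x_1 ∝ 5·x_1^(-2), MU_x_2 ∝ 2·x_2^(-2), so MRS = (5/2)·(x_2/x_1)^(2) = p_1/p_2.
Solve for the ratio: x_2/x_1 = [(2/5)·p_1/p_2]^(0.5).
Substitute x_2 = (x_2/x_1)·x_1 into the budget: x_1* = m/(p_1 + p_2·(x_2/x_1)).
Numerically x_2/x_1 = 0.356915, so x_1* = 122/(2 + 6.28·0.356915) = 28.7639.

x_1* = 28.7639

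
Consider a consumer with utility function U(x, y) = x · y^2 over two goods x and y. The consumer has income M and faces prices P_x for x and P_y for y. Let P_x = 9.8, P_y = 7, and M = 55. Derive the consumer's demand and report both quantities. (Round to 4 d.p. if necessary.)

The MRS is (1/2)·y/x. Set MRS = P_x/P_y.
So P_y·y = 2·P_x·x; combined with the budget, a share 1/3 of income goes to x.
Demand: x*(P_x,P_y,M) = 1/3·M/P_x and y* = 2/3·M/P_y.
At P_x=9.8, P_y=7, M=55: x* = 1/3·55/9.8 = 1.8707, y* = 5.2381.

x* = 1.8707, y* = 5.2381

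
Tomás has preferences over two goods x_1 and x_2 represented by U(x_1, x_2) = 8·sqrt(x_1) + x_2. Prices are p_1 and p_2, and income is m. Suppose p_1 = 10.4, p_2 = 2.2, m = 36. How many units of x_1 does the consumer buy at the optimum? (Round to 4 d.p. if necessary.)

Utility is quasi-linear in x_2; the FOC for x_1 is 4/√x_1 = p_1/p_2.
Thus x_1* = (4·p_2/p_1)² — independent of m — with the rest of income spent on x_2.
Plugging in: x_1* = (4·2.2/10.4)² = 0.716.

x_1* = 0.716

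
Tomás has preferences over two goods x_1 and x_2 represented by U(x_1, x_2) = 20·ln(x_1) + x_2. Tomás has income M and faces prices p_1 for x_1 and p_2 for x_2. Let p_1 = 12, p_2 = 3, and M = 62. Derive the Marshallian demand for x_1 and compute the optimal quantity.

x_1* = 5

MU_x_1 = 20/x_1, MU_x_2 = 1. Tangency: 20/x_1 = p_1/p_2.
So x_1*(p_1,p_2) = 20·p_2/p_1, independent of income; and x_2* = (M − 20·p_2)/p_2.
At the given prices: x_1* = 20·3/12 = 5.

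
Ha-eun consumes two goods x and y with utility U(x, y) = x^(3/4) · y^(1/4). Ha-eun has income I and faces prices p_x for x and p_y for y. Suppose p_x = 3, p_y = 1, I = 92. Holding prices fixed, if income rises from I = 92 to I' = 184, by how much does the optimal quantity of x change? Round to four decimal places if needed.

Δx* = 23

The MRS is 3·y/x. Set MRS = p_x/p_y.
So 0.75·p_y·y = 0.25·p_x·x; combined with the budget, a share 0.75 of income goes to x.
Demand: x*(p_x,p_y,I) = 0.75·I/p_x and y* = 0.25·I/p_y.
At p_x=3, p_y=1, I=92: x* = 0.75·92/3 = 23.
At I' = 184: x* = 46. Change: 46 − 23 = 23.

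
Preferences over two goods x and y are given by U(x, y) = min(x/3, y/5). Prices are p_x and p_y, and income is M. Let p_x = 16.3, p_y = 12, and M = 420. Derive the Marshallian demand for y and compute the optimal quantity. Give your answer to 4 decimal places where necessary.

y* = 19.2837

With perfect complements, no substitution: consume in ratio x:y = 3:5.
Budget: p_x·x + p_y·(5/3)·x = M, so (3·p_x + 5·p_y)·x = 3·M.
Demand: x*(p_x,p_y,M) = 3·M/(3·p_x + 5·p_y), y* = 5·M/(3·p_x + 5·p_y).
Here 3·16.3 + 5·12 = 108.9, giving y* = 19.2837.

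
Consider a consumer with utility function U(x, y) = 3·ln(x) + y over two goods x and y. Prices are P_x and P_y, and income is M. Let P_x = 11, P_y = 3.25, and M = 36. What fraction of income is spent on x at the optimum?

share on x = 0.2708

Set MRS = P_x/P_y: (3/x)/1 = P_x/P_y.
So x*(P_x,P_y) = 3·P_y/P_x, independent of income; and y* = (M − 3·P_y)/P_y.
At the given prices: x* = 3·3.25/11 = 0.8864, and y* = 8.0769.
Expenditure on x: 11·0.8864 = 9.75; share = 0.2708.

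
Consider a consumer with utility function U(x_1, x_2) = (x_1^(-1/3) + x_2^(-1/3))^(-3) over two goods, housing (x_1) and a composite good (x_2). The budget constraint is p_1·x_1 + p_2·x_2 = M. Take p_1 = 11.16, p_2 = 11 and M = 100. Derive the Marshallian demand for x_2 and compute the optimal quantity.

x_2* = 4.5372

Substitute x_2 = (x_2/x_1)·x_1 into the budget: x_1* = M/(p_1 + p_2·(x_2/x_1)).
Numerically x_2/x_1 = 1.010889, so x_1* = 100/(11.16 + 11·1.010889) = 4.4884 and x_2* = 1.010889·4.4884 = 4.5372.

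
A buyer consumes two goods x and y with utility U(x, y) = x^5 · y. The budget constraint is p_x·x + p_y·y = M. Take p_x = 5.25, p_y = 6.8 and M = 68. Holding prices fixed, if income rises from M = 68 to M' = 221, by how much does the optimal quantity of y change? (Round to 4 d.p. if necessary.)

Tangency: MRS = 5·y/x = p_x/p_y.
Rearranging, p_y·y = (1/5)·p_x·x. Substituting into the budget gives p_x·x·(1 + (1/5)) = M.
Demand: x*(p_x,p_y,M) = 5/6·M/p_x and y* = 1/6·M/p_y.
At p_x=5.25, p_y=6.8, M=68: y* = 1/6·68/6.8 = 1.6667.
At M' = 221: y* = 5.4167. Change: 5.4167 − 1.6667 = 3.75.

Δy* = 3.75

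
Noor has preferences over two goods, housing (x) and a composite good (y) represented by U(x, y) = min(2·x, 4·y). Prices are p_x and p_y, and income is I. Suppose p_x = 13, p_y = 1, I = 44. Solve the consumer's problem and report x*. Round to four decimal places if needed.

Leontief preferences: the optimum is at the kink where x/4 = y/2, i.e. y = (1/2)·x.
Budget: p_x·x + p_y·(1/2)·x = I, so (4·p_x + 2·p_y)·x = 4·I.
Demand: x*(p_x,p_y,I) = 4·I/(4·p_x + 2·p_y), y* = 2·I/(4·p_x + 2·p_y).
Here 4·13 + 2·1 = 54, giving x* = 3.2593.

x* = 3.2593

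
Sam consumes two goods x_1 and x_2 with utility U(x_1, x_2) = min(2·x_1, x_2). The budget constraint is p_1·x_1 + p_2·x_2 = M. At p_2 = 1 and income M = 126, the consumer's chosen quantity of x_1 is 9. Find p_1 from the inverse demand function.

p_1 = 12

Leontief preferences: the optimum is at the kink where x_1/1 = x_2/2, i.e. x_2 = 2·x_1.
Budget: p_1·x_1 + p_2·2·x_1 = M, so (p_1 + 2·p_2)·x_1 = M.
Demand: x_1*(p_1,p_2,M) = M/(p_1 + 2·p_2), x_2* = 2·M/(p_1 + 2·p_2).
Set x_1* = 9 in the demand function and solve for p_1: p_1 = 12.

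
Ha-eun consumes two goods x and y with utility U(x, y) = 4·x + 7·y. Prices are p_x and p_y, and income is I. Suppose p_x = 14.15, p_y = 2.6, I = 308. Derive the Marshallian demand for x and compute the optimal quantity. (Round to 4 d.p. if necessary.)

x* = 0

Linear utility — the consumer picks whichever good has higher MU/price: 4/14.15 = 0.2827 vs 7/2.6 = 2.6923.
y gives more utility per dollar, so spend all income on y: y* = I/p_y, x* = 0.
Numerically: x* = 0, y* = 118.4615.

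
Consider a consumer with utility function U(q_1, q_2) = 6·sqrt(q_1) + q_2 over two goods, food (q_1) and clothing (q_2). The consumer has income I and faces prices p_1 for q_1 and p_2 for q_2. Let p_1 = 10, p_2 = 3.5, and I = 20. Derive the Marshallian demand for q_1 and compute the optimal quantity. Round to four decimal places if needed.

q_1* = 1.1025

Set MRS = p_1/p_2: 3·q_1^(−1/2) = p_1/p_2.
Solve: √q_1 = 3·p_2/p_1, so q_1*(p_1,p_2) = (3·p_2/p_1)², and q_2* = (I − p_1·q_1*)/p_2.
Plugging in: q_1* = (3·3.5/10)² = 1.1025.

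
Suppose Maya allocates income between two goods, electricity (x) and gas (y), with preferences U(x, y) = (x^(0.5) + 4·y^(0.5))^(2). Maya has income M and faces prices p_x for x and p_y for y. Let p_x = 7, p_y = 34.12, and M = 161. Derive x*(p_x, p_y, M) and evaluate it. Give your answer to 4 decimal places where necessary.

With the ratio pinned down, the budget gives x* = M/(p_x + p_y·(y/x)) and y* = (y/x)·x*.
Numerically y/x = 0.673439, so x* = 161/(7 + 34.12·0.673439) = 5.3707.

x* = 5.3707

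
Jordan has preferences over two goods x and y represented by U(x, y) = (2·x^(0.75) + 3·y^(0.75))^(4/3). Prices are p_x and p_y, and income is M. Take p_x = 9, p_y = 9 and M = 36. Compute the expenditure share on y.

share on y = 0.8351

From the CES first-order condition, (2/3)·(y/x)^(0.25) = p_x/p_y.
Solve for the ratio: y/x = [(3/2)·p_x/p_y]^(4).
Substitute y = (y/x)·x into the budget: x* = M/(p_x + p_y·(y/x)).
Numerically y/x = 5.0625, so x* = 36/(9 + 9·5.0625) = 0.6598 and y* = 5.0625·0.6598 = 3.3402.
Expenditure on y: 9·3.3402 = 30.0619; share = 0.8351.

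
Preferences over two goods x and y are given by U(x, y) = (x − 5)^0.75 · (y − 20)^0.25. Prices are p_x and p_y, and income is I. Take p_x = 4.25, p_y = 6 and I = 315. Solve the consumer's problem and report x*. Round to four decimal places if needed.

This is Cobb-Douglas in (x−5, y−20): tangency gives 0.75·p_y·(y−20) = 0.25·p_x·(x−5).
Substituting into the budget: x* = 5 + 0.75·(I − 5·p_x − 20·p_y)/p_x, and y* = 20 + 0.25·(…)/p_y.
Discretionary income = 315 − 5·4.25 − 20·6 = 173.75; x* = 5 + 0.75·173.75/4.25 = 35.6618.

x* = 35.6618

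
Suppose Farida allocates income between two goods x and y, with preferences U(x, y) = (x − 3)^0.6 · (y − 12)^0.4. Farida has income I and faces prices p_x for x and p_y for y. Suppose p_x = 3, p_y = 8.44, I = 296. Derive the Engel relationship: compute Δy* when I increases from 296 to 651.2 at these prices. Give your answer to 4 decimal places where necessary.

Δy* = 16.8341

Substituting into the budget: x* = 3 + 0.6·(I − 3·p_x − 12·p_y)/p_x, and y* = 12 + 0.4·(…)/p_y.
Discretionary income = 296 − 3·3 − 12·8.44 = 185.72; y* = 12 + 0.4·185.72/8.44 = 20.8019.
At I' = 651.2: y* = 37.636. Change: 37.636 − 20.8019 = 16.8341.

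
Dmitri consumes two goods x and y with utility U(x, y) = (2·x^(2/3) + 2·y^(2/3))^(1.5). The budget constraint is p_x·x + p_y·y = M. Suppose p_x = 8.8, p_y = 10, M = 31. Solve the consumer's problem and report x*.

Numerically y/x = 0.681472, so x* = 31/(8.8 + 10·0.681472) = 1.9853.

x* = 1.9853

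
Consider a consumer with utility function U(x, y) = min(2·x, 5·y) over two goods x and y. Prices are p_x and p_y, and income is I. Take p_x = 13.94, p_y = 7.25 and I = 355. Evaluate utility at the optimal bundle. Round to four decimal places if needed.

V = 42.1615

Leontief preferences: the optimum is at the kink where x/5 = y/2, i.e. y = (2/5)·x.
Budget: p_x·x + p_y·(2/5)·x = I, so (5·p_x + 2·p_y)·x = 5·I.
Demand: x*(p_x,p_y,I) = 5·I/(5·p_x + 2·p_y), y* = 2·I/(5·p_x + 2·p_y).
Here 5·13.94 + 2·7.25 = 84.2, giving x* = 21.0808 and y* = 8.4323.
Utility at the optimum: U(21.0808, 8.4323) = 42.1615.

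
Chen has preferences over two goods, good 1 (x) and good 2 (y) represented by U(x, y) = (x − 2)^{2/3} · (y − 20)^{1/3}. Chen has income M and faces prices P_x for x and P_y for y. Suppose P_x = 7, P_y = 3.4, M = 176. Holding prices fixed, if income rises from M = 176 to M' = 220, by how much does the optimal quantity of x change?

Δx* = 4.1905

Let x' = x−2, y' = y−20. MRS = 2·y'/x' = P_x/P_y.
Substituting into the budget: x* = 2 + 2/3·(M − 2·P_x − 20·P_y)/P_x, and y* = 20 + 1/3·(…)/P_y.
Discretionary income = 176 − 2·7 − 20·3.4 = 94; x* = 2 + 2/3·94/7 = 10.9524.
At M' = 220: x* = 15.1429. Change: 15.1429 − 10.9524 = 4.1905.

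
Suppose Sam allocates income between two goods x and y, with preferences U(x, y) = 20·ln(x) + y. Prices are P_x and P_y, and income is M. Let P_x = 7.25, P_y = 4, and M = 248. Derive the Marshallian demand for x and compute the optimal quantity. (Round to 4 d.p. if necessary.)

x* = 11.0345

So x*(P_x,P_y) = 20·P_y/P_x, independent of income; and y* = (M − 20·P_y)/P_y.
At the given prices: x* = 20·4/7.25 = 11.0345.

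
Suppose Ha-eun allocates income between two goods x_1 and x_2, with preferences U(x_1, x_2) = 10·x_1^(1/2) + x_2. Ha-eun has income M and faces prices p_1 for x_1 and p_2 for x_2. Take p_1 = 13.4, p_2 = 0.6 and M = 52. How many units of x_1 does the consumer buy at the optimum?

x_1* = 0.0501

Thus x_1* = (5·p_2/p_1)² — independent of M — with the rest of income spent on x_2.
Plugging in: x_1* = (5·0.6/13.4)² = 0.0501.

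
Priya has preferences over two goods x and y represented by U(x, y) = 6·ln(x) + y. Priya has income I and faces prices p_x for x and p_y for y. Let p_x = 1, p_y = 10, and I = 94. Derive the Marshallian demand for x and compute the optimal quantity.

x* = 60

So x*(p_x,p_y) = 6·p_y/p_x, independent of income; and y* = (I − 6·p_y)/p_y.
At the given prices: x* = 6·10/1 = 60.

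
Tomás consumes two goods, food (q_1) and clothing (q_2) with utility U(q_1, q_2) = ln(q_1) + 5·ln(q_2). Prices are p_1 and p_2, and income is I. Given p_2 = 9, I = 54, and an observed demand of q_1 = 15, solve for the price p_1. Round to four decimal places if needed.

Tangency: MRS = (1/5)·q_2/q_1 = p_1/p_2.
So p_2·q_2 = 5·p_1·q_1; combined with the budget, a share 1/6 of income goes to q_1.
Demand: q_1*(p_1,p_2,I) = 1/6·I/p_1 and q_2* = 5/6·I/p_2.
Set q_1* = 15 in the demand function and solve for p_1: p_1 = 0.6.

p_1 = 0.6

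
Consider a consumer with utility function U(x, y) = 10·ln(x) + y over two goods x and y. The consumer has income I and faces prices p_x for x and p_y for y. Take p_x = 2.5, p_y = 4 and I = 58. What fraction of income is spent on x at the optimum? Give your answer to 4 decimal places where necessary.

share on x = 0.6897

So x*(p_x,p_y) = 10·p_y/p_x, independent of income; and y* = (I − 10·p_y)/p_y.
At the given prices: x* = 10·4/2.5 = 16, and y* = 4.5.
Expenditure on x: 2.5·16 = 40; share = 0.6897.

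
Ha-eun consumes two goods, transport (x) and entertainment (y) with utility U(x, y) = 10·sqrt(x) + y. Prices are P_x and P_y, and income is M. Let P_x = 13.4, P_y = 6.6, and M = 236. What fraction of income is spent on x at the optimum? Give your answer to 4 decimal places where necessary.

share on x = 0.3444

MU_x = 5/√x, MU_y = 1. Tangency: 5/√x = P_x/P_y.
Thus x* = (5·P_y/P_x)² — independent of M — with the rest of income spent on y.
Plugging in: x* = (5·6.6/13.4)² = 6.0648, y* = 23.4441.
Expenditure on x: 13.4·6.0648 = 81.2687; share = 0.3444.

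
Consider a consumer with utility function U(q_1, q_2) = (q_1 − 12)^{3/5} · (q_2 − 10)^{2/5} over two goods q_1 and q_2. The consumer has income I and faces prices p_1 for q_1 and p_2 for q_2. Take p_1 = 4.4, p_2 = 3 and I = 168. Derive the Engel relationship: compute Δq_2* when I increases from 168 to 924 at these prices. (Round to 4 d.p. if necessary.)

Δq_2* = 100.8

This is Cobb-Douglas in (q_1−12, q_2−10): tangency gives 0.6·p_2·(q_2−10) = 0.4·p_1·(q_1−12).
After buying the subsistence bundle (12, 10), a share 0.6 of the remaining income goes to q_1: q_1* = 12 + 0.6·(I − 12p_1 − 10p_2)/p_1.
Discretionary income = 168 − 12·4.4 − 10·3 = 85.2; q_2* = 10 + 0.4·85.2/3 = 21.36.
At I' = 924: q_2* = 122.16. Change: 122.16 − 21.36 = 100.8.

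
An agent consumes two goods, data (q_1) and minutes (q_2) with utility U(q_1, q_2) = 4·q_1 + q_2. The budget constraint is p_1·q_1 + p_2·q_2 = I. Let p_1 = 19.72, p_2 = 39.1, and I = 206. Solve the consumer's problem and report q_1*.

q_1* = 10.4462

Linear utility — the consumer picks whichever good has higher MU/price: 4/19.72 = 0.2028 vs 1/39.1 = 0.0256.
q_1 gives more utility per dollar, so spend all income on q_1: q_1* = I/p_1, q_2* = 0.
Numerically: q_1* = 10.4462, q_2* = 0.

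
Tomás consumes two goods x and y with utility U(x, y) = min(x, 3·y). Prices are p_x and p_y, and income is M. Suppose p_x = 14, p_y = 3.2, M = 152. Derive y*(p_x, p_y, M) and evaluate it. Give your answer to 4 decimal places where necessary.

y* = 3.3628

With perfect complements, no substitution: consume in ratio x:y = 3:1.
Budget: p_x·x + p_y·(1/3)·x = M, so (3·p_x + p_y)·x = 3·M.
Demand: x*(p_x,p_y,M) = 3·M/(3·p_x + p_y), y* = M/(3·p_x + p_y).
Here 3·14 + 3.2 = 45.2, giving y* = 3.3628.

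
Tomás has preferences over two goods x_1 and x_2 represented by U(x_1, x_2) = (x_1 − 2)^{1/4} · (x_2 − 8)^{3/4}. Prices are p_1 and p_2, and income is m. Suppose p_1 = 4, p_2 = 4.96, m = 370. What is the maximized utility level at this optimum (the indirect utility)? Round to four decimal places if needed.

V = 39.0789

Let x_1' = x_1−2, x_2' = x_2−8. MRS = (1/3)·x_2'/x_1' = p_1/p_2.
After buying the subsistence bundle (2, 8), a share 0.25 of the remaining income goes to x_1: x_1* = 2 + 0.25·(m − 2p_1 − 8p_2)/p_1.
Discretionary income = 370 − 2·4 − 8·4.96 = 322.32; x_1* = 2 + 0.25·322.32/4 = 22.145; x_2* = 8 + 0.75·322.32/4.96 = 56.7379.
Utility at the optimum: U(22.145, 56.7379) = 39.0789.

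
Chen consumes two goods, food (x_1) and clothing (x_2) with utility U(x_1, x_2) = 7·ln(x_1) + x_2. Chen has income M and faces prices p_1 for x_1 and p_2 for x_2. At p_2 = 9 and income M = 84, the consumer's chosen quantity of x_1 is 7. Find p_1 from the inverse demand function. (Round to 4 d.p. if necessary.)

p_1 = 9

MU_x_1 = 7/x_1, MU_x_2 = 1. Tangency: 7/x_1 = p_1/p_2.
So x_1*(p_1,p_2) = 7·p_2/p_1, independent of income; and x_2* = (M − 7·p_2)/p_2.
Set x_1* = 7 in the demand function and solve for p_1: p_1 = 9.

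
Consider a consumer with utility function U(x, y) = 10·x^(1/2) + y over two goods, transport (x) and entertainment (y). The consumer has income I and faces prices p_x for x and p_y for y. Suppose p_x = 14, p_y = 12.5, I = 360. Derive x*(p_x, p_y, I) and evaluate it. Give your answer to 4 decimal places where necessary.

Set MRS = p_x/p_y: 5·x^(−1/2) = p_x/p_y.
Thus x* = (5·p_y/p_x)² — independent of I — with the rest of income spent on y.
Plugging in: x* = (5·12.5/14)² = 19.9298.

x* = 19.9298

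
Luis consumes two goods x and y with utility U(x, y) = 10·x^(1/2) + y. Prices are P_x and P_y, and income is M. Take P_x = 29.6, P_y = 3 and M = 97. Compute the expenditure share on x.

Utility is quasi-linear in y; the FOC for x is 5/√x = P_x/P_y.
Solve: √x = 5·P_y/P_x, so x*(P_x,P_y) = (5·P_y/P_x)², and y* = (M − P_x·x*)/P_y.
Plugging in: x* = (5·3/29.6)² = 0.2568, y* = 29.7995.
Expenditure on x: 29.6·0.2568 = 7.6014; share = 0.0784.

share on x = 0.0784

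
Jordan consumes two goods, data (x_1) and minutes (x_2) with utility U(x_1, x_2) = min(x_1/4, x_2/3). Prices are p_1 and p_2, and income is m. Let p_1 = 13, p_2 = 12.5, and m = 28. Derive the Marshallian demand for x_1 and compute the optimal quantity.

x_1* = 1.2514

Leontief preferences: the optimum is at the kink where x_1/4 = x_2/3, i.e. x_2 = (3/4)·x_1.
Budget: p_1·x_1 + p_2·(3/4)·x_1 = m, so (4·p_1 + 3·p_2)·x_1 = 4·m.
Demand: x_1*(p_1,p_2,m) = 4·m/(4·p_1 + 3·p_2), x_2* = 3·m/(4·p_1 + 3·p_2).
Here 4·13 + 3·12.5 = 89.5, giving x_1* = 1.2514.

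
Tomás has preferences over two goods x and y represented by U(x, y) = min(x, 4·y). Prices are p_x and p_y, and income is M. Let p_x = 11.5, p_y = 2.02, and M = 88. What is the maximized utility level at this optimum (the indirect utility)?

Leontief preferences: the optimum is at the kink where x/4 = y/1, i.e. y = (1/4)·x.
Budget: p_x·x + p_y·(1/4)·x = M, so (4·p_x + p_y)·x = 4·M.
Demand: x*(p_x,p_y,M) = 4·M/(4·p_x + p_y), y* = M/(4·p_x + p_y).
Here 4·11.5 + 2.02 = 48.02, giving x* = 7.3303 and y* = 1.8326.
Utility at the optimum: U(7.3303, 1.8326) = 7.3303.

V = 7.3303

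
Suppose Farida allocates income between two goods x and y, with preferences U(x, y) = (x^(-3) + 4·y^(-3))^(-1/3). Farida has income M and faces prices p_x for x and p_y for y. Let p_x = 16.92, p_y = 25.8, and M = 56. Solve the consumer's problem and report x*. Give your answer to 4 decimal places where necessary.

From the CES first-order condition, (1/4)·(y/x)^(4) = p_x/p_y.
Hence y/x = (4·p_x/p_y)^(1/(4)), i.e. raised to the 0.25 power.
With the ratio pinned down, the budget gives x* = M/(p_x + p_y·(y/x)) and y* = (y/x)·x*.
Numerically y/x = 1.272653, so x* = 56/(16.92 + 25.8·1.272653) = 1.1255.

x* = 1.1255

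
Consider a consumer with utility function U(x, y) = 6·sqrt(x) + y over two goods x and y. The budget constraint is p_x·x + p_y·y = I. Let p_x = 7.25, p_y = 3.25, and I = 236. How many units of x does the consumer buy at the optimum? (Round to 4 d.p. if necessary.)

Utility is quasi-linear in y; the FOC for x is 3/√x = p_x/p_y.
Thus x* = (3·p_y/p_x)² — independent of I — with the rest of income spent on y.
Plugging in: x* = (3·3.25/7.25)² = 1.8086.

x* = 1.8086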